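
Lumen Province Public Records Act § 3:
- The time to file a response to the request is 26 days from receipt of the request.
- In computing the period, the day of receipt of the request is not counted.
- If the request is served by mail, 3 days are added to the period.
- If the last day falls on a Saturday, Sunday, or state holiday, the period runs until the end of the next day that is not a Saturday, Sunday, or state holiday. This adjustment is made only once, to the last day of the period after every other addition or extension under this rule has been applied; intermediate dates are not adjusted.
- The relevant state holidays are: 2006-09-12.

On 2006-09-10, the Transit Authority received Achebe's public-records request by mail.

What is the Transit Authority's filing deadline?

October 9, 2006

26 days after 2006-09-10 is October 6, 2006.
Service was by mail, adding 3 days: October 6, 2006 + 3 days = October 9, 2006.
October 9, 2006 is a Monday and not a state holiday, so no extension applies.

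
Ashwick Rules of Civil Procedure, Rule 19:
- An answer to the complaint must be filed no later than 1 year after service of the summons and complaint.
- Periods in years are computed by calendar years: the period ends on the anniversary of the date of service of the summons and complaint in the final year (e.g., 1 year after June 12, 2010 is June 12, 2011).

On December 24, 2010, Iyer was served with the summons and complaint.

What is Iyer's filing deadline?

December 24, 2011

1 year after December 24, 2010 is December 24, 2011.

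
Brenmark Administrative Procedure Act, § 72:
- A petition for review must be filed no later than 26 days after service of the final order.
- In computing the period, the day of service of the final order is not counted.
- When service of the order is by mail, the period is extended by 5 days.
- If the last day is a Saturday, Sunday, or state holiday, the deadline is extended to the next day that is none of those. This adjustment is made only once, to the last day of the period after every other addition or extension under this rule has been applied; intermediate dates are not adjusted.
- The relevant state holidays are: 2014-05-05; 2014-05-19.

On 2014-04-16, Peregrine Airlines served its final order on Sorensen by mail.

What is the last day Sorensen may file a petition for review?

26 days after 2014-04-16 is May 12, 2014.
Service was by mail, adding 5 days: May 12, 2014 + 5 days = May 17, 2014.
May 17, 2014 is Saturday; May 18, 2014 is Sunday; May 19, 2014 is a listed holiday. The next qualifying day is May 20, 2014.

May 20, 2014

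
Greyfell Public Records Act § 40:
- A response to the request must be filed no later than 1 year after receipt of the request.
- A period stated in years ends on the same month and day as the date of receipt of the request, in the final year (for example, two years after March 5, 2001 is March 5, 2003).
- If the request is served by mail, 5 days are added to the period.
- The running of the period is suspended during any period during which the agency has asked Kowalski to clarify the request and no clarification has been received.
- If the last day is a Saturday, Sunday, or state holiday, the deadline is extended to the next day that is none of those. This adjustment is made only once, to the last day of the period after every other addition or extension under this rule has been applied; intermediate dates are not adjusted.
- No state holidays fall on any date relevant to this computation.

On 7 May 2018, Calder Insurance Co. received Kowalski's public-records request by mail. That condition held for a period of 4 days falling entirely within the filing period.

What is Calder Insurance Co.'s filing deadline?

May 16, 2019

1 year after 7 May 2018 is May 7, 2019.
Service was by mail, adding 5 days: May 7, 2019 + 5 days = May 12, 2019.
Tolling adds 4 days: May 12, 2019 + 4 days = May 16, 2019.
May 16, 2019 is a Thursday and not a state holiday, so no extension applies.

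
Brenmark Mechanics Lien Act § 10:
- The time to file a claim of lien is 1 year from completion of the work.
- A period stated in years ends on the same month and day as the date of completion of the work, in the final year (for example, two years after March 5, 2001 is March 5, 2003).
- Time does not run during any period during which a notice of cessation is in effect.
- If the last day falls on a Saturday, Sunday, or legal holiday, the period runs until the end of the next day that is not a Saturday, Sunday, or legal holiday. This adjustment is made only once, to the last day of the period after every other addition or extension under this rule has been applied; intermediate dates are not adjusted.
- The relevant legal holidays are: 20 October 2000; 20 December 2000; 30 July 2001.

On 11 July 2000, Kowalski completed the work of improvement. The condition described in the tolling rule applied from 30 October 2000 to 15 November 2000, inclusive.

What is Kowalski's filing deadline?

1 year after 11 July 2000 is July 11, 2001.
From October 30, 2000 through November 15, 2000 inclusive is 17 days; tolling adds 17 days: July 11, 2001 + 17 days = July 28, 2001.
July 28, 2001 is Saturday; July 29, 2001 is Sunday; July 30, 2001 is a listed holiday. The next qualifying day is July 31, 2001.

July 31, 2001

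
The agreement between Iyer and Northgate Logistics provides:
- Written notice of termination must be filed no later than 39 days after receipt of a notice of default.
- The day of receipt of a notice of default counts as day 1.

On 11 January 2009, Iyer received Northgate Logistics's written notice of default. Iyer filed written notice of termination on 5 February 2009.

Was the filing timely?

Yes

Counting 11 January 2009 as day 1, day 39 is February 18, 2009.
The deadline is February 18, 2009; the filing on February 5, 2009 is on or before that date.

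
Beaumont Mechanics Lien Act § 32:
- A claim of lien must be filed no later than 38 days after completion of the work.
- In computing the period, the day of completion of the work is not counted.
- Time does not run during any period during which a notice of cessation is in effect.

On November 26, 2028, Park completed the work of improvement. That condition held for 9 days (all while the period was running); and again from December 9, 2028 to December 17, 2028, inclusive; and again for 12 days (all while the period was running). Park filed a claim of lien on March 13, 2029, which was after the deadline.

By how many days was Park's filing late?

39 days

38 days after November 26, 2028 is January 3, 2029.
Tolling adds 9 days: January 3, 2029 + 9 days = January 12, 2029.
From December 9, 2028 through December 17, 2028 inclusive is 9 days; tolling adds 9 days: January 12, 2029 + 9 days = January 21, 2029.
Tolling adds 12 days: January 21, 2029 + 12 days = February 2, 2029.
The deadline is February 2, 2029; from February 2, 2029 to March 13, 2029 is 39 days.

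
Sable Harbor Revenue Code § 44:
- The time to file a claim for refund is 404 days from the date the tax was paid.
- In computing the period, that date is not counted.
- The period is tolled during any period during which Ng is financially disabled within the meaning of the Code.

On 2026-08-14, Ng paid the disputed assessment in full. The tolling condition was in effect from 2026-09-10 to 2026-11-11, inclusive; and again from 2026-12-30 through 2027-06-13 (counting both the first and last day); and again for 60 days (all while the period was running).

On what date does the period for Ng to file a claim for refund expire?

July 7, 2028

404 days after 2026-08-14 is September 22, 2027.
From September 10, 2026 through November 11, 2026 inclusive is 63 days; tolling adds 63 days: September 22, 2027 + 63 days = November 24, 2027.
From December 30, 2026 through June 13, 2027 inclusive is 166 days; tolling adds 166 days: November 24, 2027 + 166 days = May 8, 2028.
Tolling adds 60 days: May 8, 2028 + 60 days = July 7, 2028.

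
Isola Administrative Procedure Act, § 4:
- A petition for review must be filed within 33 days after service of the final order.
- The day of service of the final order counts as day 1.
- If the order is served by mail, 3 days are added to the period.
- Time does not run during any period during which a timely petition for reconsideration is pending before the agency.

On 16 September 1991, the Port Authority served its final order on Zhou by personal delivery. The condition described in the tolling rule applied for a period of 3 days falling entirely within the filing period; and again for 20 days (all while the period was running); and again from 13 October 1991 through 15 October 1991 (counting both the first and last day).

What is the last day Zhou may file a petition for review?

Counting 16 September 1991 as day 1, day 33 is October 18, 1991.
Service was not by mail, so no mail extension applies.
Tolling adds 3 days: October 18, 1991 + 3 days = October 21, 1991.
Tolling adds 20 days: October 21, 1991 + 20 days = November 10, 1991.
From October 13, 1991 through October 15, 1991 inclusive is 3 days; tolling adds 3 days: November 10, 1991 + 3 days = November 13, 1991.

November 13, 1991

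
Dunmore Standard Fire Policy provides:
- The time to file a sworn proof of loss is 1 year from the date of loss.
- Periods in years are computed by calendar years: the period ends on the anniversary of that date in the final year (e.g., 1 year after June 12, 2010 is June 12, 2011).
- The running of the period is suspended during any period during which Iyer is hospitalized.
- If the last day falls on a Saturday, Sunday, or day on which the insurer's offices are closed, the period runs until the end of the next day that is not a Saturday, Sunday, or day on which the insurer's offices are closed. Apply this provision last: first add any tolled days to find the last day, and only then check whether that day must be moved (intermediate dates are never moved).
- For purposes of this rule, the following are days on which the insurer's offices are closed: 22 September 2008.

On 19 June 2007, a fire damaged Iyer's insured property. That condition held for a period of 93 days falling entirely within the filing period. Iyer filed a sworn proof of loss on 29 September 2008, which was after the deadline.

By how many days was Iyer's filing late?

6 days

1 year after 19 June 2007 is June 19, 2008.
Tolling adds 93 days: June 19, 2008 + 93 days = September 20, 2008.
September 20, 2008 is Saturday; September 21, 2008 is Sunday; September 22, 2008 is a listed holiday. The next qualifying day is September 23, 2008.
The deadline is September 23, 2008; from September 23, 2008 to September 29, 2008 is 6 days.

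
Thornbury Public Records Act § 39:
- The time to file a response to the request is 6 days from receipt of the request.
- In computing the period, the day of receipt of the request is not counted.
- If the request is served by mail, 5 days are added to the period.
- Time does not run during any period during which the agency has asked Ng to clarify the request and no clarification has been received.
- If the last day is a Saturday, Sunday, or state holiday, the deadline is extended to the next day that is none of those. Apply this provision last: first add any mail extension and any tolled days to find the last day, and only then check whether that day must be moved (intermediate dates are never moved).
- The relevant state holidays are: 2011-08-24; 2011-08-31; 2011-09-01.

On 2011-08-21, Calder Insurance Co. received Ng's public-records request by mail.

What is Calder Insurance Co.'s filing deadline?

6 days after 2011-08-21 is August 27, 2011.
Service was by mail, adding 5 days: August 27, 2011 + 5 days = September 1, 2011.
September 1, 2011 is a listed holiday. The next qualifying day is September 2, 2011.

September 2, 2011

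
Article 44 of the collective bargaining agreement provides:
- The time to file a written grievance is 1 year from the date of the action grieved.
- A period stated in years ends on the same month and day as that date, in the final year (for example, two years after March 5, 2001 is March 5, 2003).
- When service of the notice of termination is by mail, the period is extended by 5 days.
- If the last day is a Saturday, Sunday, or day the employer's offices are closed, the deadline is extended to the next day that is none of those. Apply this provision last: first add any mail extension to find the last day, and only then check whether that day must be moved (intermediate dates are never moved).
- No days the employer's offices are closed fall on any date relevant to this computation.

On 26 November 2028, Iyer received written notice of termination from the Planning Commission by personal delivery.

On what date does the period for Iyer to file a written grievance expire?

1 year after 26 November 2028 is November 26, 2029.
Service was not by mail, so no mail extension applies.
November 26, 2029 is a Monday and not a day the employer's offices are closed, so no extension applies.

November 26, 2029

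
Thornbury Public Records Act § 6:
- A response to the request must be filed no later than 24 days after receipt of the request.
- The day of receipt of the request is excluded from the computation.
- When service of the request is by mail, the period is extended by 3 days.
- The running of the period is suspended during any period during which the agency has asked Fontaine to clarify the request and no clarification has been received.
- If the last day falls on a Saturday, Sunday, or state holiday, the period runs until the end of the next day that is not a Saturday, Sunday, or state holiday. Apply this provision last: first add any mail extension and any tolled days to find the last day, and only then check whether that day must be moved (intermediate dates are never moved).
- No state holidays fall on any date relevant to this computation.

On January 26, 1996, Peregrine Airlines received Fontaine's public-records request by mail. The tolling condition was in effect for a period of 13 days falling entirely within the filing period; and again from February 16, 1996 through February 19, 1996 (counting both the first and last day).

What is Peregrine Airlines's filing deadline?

March 11, 1996

24 days after January 26, 1996 is February 19, 1996.
Service was by mail, adding 3 days: February 19, 1996 + 3 days = February 22, 1996.
Tolling adds 13 days: February 22, 1996 + 13 days = March 6, 1996.
From February 16, 1996 through February 19, 1996 inclusive is 4 days; tolling adds 4 days: March 6, 1996 + 4 days = March 10, 1996.
March 10, 1996 is Sunday. The next qualifying day is March 11, 1996.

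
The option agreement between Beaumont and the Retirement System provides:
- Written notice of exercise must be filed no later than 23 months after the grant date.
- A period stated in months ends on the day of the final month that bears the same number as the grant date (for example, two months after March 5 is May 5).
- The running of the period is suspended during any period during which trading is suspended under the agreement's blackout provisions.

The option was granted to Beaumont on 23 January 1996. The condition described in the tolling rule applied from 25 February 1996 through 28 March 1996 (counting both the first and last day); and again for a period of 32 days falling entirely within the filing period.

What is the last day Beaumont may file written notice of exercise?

February 26, 1998

23 months after 23 January 1996 is December 23, 1997.
From February 25, 1996 through March 28, 1996 inclusive is 33 days; tolling adds 33 days: December 23, 1997 + 33 days = January 25, 1998.
Tolling adds 32 days: January 25, 1998 + 32 days = February 26, 1998.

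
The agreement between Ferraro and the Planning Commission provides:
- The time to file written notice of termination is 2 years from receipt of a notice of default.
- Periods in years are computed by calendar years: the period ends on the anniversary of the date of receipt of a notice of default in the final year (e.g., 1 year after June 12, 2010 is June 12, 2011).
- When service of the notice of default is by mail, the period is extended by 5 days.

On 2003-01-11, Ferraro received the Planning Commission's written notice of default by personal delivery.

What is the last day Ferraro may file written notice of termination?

2 years after 2003-01-11 is January 11, 2005.
Service was not by mail, so no mail extension applies.

January 11, 2005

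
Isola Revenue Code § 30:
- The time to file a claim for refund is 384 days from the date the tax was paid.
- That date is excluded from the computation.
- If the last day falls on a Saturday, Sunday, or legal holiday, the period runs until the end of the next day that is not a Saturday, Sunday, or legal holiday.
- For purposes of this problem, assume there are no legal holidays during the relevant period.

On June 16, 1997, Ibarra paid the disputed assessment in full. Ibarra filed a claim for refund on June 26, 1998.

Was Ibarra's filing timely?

384 days after June 16, 1997 is July 5, 1998.
July 5, 1998 is Sunday. The next qualifying day is July 6, 1998.
The deadline is July 6, 1998; the filing on June 26, 1998 is on or before that date.

Yes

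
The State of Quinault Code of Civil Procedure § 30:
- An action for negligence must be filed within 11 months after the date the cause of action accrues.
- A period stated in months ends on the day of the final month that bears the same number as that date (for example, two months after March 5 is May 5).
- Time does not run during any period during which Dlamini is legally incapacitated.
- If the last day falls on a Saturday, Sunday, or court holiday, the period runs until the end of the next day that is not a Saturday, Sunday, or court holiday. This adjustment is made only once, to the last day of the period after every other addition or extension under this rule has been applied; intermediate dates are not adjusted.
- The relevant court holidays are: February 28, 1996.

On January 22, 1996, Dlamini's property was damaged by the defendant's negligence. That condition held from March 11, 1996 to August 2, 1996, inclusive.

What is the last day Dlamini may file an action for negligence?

May 16, 1997

11 months after January 22, 1996 is December 22, 1996.
From March 11, 1996 through August 2, 1996 inclusive is 145 days; tolling adds 145 days: December 22, 1996 + 145 days = May 16, 1997.
May 16, 1997 is a Friday and not a court holiday, so no extension applies.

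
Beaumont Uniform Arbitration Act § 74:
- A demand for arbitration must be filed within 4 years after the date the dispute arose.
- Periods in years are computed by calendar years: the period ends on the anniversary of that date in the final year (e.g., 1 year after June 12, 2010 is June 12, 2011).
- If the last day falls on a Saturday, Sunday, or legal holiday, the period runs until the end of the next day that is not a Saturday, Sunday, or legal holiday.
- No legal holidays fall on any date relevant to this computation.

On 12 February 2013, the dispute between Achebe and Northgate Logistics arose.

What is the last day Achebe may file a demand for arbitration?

February 13, 2017

4 years after 12 February 2013 is February 12, 2017.
February 12, 2017 is Sunday. The next qualifying day is February 13, 2017.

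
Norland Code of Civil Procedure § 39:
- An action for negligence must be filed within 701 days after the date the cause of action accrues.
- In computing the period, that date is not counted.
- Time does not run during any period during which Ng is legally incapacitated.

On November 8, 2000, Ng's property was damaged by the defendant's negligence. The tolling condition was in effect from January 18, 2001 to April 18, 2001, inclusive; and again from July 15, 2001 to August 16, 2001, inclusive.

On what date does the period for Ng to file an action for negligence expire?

701 days after November 8, 2000 is October 10, 2002.
From January 18, 2001 through April 18, 2001 inclusive is 91 days; tolling adds 91 days: October 10, 2002 + 91 days = January 9, 2003.
From July 15, 2001 through August 16, 2001 inclusive is 33 days; tolling adds 33 days: January 9, 2003 + 33 days = February 11, 2003.

February 11, 2003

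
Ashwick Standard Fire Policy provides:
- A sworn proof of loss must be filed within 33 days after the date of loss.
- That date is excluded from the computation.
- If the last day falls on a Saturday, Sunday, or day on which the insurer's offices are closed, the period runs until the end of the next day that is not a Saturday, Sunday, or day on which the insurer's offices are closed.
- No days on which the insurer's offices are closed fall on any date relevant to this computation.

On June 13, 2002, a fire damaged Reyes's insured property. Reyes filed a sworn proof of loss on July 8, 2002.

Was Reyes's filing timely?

Yes

33 days after June 13, 2002 is July 16, 2002.
July 16, 2002 is a Tuesday and not a day on which the insurer's offices are closed, so no extension applies.
The deadline is July 16, 2002; the filing on July 8, 2002 is on or before that date.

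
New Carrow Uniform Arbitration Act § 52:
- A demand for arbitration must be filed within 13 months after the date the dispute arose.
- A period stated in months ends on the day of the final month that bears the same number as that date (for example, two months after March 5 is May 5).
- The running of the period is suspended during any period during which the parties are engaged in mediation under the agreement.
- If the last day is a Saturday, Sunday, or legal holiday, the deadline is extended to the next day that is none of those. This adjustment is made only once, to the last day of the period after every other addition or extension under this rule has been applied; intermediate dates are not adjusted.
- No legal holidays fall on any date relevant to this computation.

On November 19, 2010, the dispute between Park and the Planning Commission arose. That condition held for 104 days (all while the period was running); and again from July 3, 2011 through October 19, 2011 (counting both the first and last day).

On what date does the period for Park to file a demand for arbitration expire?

13 months after November 19, 2010 is December 19, 2011.
Tolling adds 104 days: December 19, 2011 + 104 days = April 1, 2012.
From July 3, 2011 through October 19, 2011 inclusive is 109 days; tolling adds 109 days: April 1, 2012 + 109 days = July 19, 2012.
July 19, 2012 is a Thursday and not a legal holiday, so no extension applies.

July 19, 2012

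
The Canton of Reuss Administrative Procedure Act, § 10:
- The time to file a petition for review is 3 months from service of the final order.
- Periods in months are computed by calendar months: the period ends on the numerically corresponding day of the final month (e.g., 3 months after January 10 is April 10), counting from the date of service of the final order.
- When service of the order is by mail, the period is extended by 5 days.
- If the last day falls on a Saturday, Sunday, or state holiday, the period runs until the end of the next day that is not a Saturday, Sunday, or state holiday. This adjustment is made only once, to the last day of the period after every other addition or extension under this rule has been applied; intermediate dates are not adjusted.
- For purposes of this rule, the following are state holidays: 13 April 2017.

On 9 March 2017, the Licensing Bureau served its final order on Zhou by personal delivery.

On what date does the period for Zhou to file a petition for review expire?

June 9, 2017

3 months after 9 March 2017 is June 9, 2017.
Service was not by mail, so no mail extension applies.
June 9, 2017 is a Friday and not a state holiday, so no extension applies.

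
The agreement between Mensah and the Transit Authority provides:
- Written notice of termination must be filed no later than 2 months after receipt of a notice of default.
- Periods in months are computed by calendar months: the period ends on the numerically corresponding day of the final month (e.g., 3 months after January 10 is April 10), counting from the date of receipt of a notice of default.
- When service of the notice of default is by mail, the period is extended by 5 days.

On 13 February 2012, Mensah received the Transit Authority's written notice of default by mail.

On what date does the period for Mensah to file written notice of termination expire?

2 months after 13 February 2012 is April 13, 2012.
Service was by mail, adding 5 days: April 13, 2012 + 5 days = April 18, 2012.

April 18, 2012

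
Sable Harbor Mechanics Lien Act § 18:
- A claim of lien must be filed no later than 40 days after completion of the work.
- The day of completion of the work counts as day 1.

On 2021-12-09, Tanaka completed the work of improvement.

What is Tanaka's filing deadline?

January 17, 2022

Counting 2021-12-09 as day 1, day 40 is January 17, 2022.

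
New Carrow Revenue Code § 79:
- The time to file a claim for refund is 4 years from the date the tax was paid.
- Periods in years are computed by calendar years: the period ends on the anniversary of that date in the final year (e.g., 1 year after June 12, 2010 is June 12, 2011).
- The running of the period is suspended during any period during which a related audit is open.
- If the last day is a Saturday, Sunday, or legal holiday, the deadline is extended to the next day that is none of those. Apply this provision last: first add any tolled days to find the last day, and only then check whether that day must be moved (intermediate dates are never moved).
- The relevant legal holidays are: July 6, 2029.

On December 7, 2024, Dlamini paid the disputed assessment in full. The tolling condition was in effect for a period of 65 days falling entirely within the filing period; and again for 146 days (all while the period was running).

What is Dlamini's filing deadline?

4 years after December 7, 2024 is December 7, 2028.
Tolling adds 65 days: December 7, 2028 + 65 days = February 10, 2029.
Tolling adds 146 days: February 10, 2029 + 146 days = July 6, 2029.
July 6, 2029 is a listed holiday; July 7, 2029 is Saturday; July 8, 2029 is Sunday. The next qualifying day is July 9, 2029.

July 9, 2029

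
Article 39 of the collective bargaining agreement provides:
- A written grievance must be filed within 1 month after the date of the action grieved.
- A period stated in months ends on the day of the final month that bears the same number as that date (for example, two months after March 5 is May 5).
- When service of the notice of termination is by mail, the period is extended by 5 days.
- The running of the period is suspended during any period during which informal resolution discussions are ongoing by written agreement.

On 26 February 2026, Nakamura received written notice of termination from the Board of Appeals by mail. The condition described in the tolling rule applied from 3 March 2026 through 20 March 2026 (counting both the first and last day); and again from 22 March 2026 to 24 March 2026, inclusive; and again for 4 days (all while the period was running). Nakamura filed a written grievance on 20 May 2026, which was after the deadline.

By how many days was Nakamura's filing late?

1 month after 26 February 2026 is March 26, 2026.
Service was by mail, adding 5 days: March 26, 2026 + 5 days = March 31, 2026.
From March 3, 2026 through March 20, 2026 inclusive is 18 days; tolling adds 18 days: March 31, 2026 + 18 days = April 18, 2026.
From March 22, 2026 through March 24, 2026 inclusive is 3 days; tolling adds 3 days: April 18, 2026 + 3 days = April 21, 2026.
Tolling adds 4 days: April 21, 2026 + 4 days = April 25, 2026.
The deadline is April 25, 2026; from April 25, 2026 to May 20, 2026 is 25 days.

25 days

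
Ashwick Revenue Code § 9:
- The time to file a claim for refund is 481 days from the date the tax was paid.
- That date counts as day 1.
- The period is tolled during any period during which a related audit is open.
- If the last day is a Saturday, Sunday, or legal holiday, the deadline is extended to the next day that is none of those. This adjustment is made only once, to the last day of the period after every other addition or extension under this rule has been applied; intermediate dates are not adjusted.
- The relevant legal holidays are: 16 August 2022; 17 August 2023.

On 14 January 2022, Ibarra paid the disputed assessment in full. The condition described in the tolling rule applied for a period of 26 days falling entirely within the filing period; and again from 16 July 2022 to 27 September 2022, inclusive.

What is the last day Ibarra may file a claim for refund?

Counting 14 January 2022 as day 1, day 481 is May 9, 2023.
Tolling adds 26 days: May 9, 2023 + 26 days = June 4, 2023.
From July 16, 2022 through September 27, 2022 inclusive is 74 days; tolling adds 74 days: June 4, 2023 + 74 days = August 17, 2023.
August 17, 2023 is a listed holiday. The next qualifying day is August 18, 2023.

August 18, 2023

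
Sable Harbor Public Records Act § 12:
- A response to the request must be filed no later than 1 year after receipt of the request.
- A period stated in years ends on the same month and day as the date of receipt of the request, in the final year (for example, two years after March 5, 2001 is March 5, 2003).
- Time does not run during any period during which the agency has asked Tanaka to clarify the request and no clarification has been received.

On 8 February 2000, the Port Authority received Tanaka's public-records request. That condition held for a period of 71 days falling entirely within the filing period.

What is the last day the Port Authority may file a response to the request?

1 year after 8 February 2000 is February 8, 2001.
Tolling adds 71 days: February 8, 2001 + 71 days = April 20, 2001.

April 20, 2001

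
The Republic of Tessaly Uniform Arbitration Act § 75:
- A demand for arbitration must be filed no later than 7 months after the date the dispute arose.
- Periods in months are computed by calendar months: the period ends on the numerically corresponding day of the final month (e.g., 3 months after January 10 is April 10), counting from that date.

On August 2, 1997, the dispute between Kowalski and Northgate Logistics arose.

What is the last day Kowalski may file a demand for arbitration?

March 2, 1998

7 months after August 2, 1997 is March 2, 1998.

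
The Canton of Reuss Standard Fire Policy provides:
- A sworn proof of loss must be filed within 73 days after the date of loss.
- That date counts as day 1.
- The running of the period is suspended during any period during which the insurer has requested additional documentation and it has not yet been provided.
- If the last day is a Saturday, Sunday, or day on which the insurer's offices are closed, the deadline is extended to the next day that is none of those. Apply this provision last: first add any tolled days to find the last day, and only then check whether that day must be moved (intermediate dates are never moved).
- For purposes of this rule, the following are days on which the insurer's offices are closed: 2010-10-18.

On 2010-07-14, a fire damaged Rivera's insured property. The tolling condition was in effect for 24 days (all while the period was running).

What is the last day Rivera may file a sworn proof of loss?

Counting 2010-07-14 as day 1, day 73 is September 24, 2010.
Tolling adds 24 days: September 24, 2010 + 24 days = October 18, 2010.
October 18, 2010 is a listed holiday. The next qualifying day is October 19, 2010.

October 19, 2010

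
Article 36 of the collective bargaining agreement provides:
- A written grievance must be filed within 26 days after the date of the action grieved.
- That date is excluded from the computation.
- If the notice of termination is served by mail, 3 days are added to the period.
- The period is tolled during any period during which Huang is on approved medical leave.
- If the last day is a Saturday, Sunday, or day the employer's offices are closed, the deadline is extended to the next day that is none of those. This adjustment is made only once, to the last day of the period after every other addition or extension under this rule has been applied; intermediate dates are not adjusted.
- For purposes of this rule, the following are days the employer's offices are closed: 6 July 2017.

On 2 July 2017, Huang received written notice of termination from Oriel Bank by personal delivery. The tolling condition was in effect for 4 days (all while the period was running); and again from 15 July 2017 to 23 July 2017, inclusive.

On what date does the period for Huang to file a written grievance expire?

26 days after 2 July 2017 is July 28, 2017.
Service was not by mail, so no mail extension applies.
Tolling adds 4 days: July 28, 2017 + 4 days = August 1, 2017.
From July 15, 2017 through July 23, 2017 inclusive is 9 days; tolling adds 9 days: August 1, 2017 + 9 days = August 10, 2017.
August 10, 2017 is a Thursday and not a day the employer's offices are closed, so no extension applies.

August 10, 2017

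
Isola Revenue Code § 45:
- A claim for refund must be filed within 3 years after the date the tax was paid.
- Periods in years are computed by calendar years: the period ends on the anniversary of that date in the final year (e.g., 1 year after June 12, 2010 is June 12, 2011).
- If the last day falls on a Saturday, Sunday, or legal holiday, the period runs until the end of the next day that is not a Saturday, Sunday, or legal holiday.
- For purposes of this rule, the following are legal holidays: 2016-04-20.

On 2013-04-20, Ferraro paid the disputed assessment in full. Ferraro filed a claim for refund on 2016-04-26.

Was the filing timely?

3 years after 2013-04-20 is April 20, 2016.
April 20, 2016 is a listed holiday. The next qualifying day is April 21, 2016.
The deadline is April 21, 2016; the filing on April 26, 2016 is after that date.

No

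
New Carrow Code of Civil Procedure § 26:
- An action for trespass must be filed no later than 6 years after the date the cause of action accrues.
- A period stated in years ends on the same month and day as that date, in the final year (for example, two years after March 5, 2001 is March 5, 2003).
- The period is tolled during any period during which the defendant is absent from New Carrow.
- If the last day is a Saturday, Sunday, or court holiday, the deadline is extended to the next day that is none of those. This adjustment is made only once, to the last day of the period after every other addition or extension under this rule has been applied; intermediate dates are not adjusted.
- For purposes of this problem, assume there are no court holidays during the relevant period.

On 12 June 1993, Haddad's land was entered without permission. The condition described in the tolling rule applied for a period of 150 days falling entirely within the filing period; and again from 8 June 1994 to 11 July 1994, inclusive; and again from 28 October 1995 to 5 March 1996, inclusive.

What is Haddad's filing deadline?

April 21, 2000

6 years after 12 June 1993 is June 12, 1999.
Tolling adds 150 days: June 12, 1999 + 150 days = November 9, 1999.
From June 8, 1994 through July 11, 1994 inclusive is 34 days; tolling adds 34 days: November 9, 1999 + 34 days = December 13, 1999.
From October 28, 1995 through March 5, 1996 inclusive is 130 days; tolling adds 130 days: December 13, 1999 + 130 days = April 21, 2000.
April 21, 2000 is a Friday and not a court holiday, so no extension applies.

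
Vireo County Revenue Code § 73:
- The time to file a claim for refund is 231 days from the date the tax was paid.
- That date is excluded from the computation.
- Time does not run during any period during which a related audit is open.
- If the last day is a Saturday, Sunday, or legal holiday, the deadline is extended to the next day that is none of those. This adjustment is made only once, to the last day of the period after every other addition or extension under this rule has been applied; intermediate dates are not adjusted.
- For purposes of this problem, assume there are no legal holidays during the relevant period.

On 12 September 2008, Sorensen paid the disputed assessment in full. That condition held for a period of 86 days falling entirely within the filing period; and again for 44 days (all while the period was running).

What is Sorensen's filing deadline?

September 8, 2009

231 days after 12 September 2008 is May 1, 2009.
Tolling adds 86 days: May 1, 2009 + 86 days = July 26, 2009.
Tolling adds 44 days: July 26, 2009 + 44 days = September 8, 2009.
September 8, 2009 is a Tuesday and not a legal holiday, so no extension applies.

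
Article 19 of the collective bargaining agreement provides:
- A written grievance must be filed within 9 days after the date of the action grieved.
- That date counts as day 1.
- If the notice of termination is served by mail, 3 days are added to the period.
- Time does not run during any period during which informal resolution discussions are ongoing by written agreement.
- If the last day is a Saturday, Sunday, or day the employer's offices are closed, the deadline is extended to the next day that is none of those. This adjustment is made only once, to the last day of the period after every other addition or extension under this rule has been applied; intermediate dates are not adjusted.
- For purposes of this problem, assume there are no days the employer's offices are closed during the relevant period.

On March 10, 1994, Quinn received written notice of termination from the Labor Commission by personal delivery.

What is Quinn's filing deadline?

Counting March 10, 1994 as day 1, day 9 is March 18, 1994.
Service was not by mail, so no mail extension applies.
March 18, 1994 is a Friday and not a day the employer's offices are closed, so no extension applies.

March 18, 1994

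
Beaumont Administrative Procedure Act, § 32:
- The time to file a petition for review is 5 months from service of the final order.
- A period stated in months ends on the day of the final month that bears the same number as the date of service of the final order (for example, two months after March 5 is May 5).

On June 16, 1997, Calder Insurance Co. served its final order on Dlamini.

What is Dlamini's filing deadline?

November 16, 1997

5 months after June 16, 1997 is November 16, 1997.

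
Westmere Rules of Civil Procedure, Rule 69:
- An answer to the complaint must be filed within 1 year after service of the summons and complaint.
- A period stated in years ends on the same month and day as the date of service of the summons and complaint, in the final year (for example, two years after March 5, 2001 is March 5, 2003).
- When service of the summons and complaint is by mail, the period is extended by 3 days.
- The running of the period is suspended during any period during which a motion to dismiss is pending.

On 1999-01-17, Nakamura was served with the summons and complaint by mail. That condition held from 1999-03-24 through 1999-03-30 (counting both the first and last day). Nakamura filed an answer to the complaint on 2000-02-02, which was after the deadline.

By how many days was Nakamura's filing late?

1 year after 1999-01-17 is January 17, 2000.
Service was by mail, adding 3 days: January 17, 2000 + 3 days = January 20, 2000.
From March 24, 1999 through March 30, 1999 inclusive is 7 days; tolling adds 7 days: January 20, 2000 + 7 days = January 27, 2000.
The deadline is January 27, 2000; from January 27, 2000 to February 2, 2000 is 6 days.

6 days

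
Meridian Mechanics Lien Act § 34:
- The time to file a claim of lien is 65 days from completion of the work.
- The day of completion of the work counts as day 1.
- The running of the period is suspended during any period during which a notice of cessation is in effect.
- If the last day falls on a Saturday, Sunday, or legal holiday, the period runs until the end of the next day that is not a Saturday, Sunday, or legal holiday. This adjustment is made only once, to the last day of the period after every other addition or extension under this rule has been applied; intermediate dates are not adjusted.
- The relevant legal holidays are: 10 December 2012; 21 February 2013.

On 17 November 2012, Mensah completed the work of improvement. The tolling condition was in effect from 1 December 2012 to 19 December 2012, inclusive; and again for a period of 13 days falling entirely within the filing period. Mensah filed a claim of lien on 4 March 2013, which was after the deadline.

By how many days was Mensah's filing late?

Counting 17 November 2012 as day 1, day 65 is January 20, 2013.
From December 1, 2012 through December 19, 2012 inclusive is 19 days; tolling adds 19 days: January 20, 2013 + 19 days = February 8, 2013.
Tolling adds 13 days: February 8, 2013 + 13 days = February 21, 2013.
February 21, 2013 is a listed holiday. The next qualifying day is February 22, 2013.
The deadline is February 22, 2013; from February 22, 2013 to March 4, 2013 is 10 days.

10 days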